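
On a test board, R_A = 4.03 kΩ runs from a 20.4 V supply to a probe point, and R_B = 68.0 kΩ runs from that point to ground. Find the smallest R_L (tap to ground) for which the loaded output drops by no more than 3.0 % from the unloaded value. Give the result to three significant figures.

Output resistance R_th = R_A‖R_B = (4.03 × 68.0)/72.03 = 3.805 kΩ.
The fractional drop is R_th/(R_th + R_L); requiring this ≤ 0.0300 gives R_L ≥ R_th(1/0.0300 − 1) = 3.805 × 32.33 = 123 kΩ.

R_L(min) ≈ 123 kΩ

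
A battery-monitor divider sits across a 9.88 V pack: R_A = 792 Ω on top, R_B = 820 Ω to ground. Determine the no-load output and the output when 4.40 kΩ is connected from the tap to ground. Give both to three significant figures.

Open-circuit: V = 9.88 × 820/(792 + 820) = 5.03 V.
With the load, R_B becomes R_B‖R_L = 691.2 Ω, so V = 9.88 × 691.2/1483 = 4.60 V.

Unloaded: 5.03 V; loaded: 4.60 V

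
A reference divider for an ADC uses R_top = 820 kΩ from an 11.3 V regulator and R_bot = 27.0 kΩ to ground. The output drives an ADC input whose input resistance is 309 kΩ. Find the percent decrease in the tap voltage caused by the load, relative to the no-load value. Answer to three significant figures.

7.80 %

The divider's output (Thévenin) resistance is R_top‖R_bot = 26.14 kΩ.
Fractional drop under load = R_th/(R_th + R_L) = 26.14 / (26.14 + 309) = 0.07800.
So the output falls by 7.80 %.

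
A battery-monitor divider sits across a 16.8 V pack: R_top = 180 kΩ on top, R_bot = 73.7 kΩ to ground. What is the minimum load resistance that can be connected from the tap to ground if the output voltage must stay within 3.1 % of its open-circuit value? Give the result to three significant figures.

R_L(min) ≈ 1.63 MΩ

Output resistance R_th = R_top‖R_bot = (180 × 73.7)/253.7 = 52.29 kΩ.
The fractional drop is R_th/(R_th + R_L); requiring this ≤ 0.0310 gives R_L ≥ R_th(1/0.0310 − 1) = 52.29 × 31.26 = 1.63 MΩ.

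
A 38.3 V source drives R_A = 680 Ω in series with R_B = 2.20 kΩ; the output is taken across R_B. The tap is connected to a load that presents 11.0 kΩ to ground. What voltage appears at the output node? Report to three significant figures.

V_out ≈ 27.9 V

The load sits in parallel with R_B: R_B‖R_L = (2200 × 11000) / (2200 + 11000) = 1833 Ω.
V_out = 38.3 × 1833 / (680 + 1833) = 38.3 × 1833/2513 = 27.9 V.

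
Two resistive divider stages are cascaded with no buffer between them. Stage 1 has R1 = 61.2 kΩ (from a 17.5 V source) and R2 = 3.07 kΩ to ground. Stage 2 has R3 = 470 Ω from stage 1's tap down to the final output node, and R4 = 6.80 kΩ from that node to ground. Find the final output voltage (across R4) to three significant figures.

Stage 2 presents R3+R4 = 7270 Ω as a load on stage 1's tap.
Stage 1's lower leg becomes R2‖(R3+R4) = 2159 Ω, so V_mid = 17.5 × 2159/63360 = 0.5962 V.
Stage 2 is itself unloaded: V_out = V_mid × R4/(R3+R4) = 0.5962 × 6800/7270 = 0.558 V.

V_out ≈ 0.558 V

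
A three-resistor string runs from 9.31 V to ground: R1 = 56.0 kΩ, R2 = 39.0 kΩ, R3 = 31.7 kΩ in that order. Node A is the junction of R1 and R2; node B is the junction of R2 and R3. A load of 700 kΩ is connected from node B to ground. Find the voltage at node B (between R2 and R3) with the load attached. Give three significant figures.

V ≈ 2.25 V

At node B, R3 is in parallel with the load: R3‖R_L = 30.33 kΩ.
Below node A the resistance is R2 + (R3‖R_L) = 69.33 kΩ, so V_A = 9.31 × 69.33/125.3 = 5.150 V.
Then V_B = V_A × (R3‖R_L)/(R2 + R3‖R_L) = 5.150 × 30.33/69.33 = 2.25 V.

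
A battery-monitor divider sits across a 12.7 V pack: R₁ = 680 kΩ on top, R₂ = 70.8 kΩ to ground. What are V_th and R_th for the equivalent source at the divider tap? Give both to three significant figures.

V_th is the open-circuit tap voltage: 12.7 × 70.8/(680 + 70.8) = 1.20 V.
With the supply zeroed, R₁ and R₂ appear in parallel from the tap: R_th = R₁‖R₂ = (680 × 70.8)/750.8 = 64.1 kΩ.

V_th = 1.20 V, R_th = 64.1 kΩ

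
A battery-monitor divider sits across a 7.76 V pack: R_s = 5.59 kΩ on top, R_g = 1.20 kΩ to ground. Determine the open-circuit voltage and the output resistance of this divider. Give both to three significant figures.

V_th is the open-circuit tap voltage: 7.76 × 1.20/(5.59 + 1.20) = 1.37 V.
With the supply zeroed, R_s and R_g appear in parallel from the tap: R_th = R_s‖R_g = (5.59 × 1.20)/6.790 = 988 Ω.

V_th = 1.37 V, R_th = 988 Ω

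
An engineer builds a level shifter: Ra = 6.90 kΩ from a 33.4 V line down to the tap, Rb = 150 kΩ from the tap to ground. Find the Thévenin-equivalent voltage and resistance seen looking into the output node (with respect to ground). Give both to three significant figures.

V_th is the open-circuit tap voltage: 33.4 × 150/(6.90 + 150) = 31.9 V.
With the supply zeroed, Ra and Rb appear in parallel from the tap: R_th = Ra‖Rb = (6.90 × 150)/156.9 = 6.60 kΩ.

V_th = 31.9 V, R_th = 6.60 kΩ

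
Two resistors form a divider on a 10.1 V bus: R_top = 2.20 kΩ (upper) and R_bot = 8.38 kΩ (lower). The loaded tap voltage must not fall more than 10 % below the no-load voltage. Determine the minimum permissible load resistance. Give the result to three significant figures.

R_L(min) ≈ 15.7 kΩ

Output resistance R_th = R_top‖R_bot = (2.20 × 8.38)/10.58 = 1.743 kΩ.
The fractional drop is R_th/(R_th + R_L); requiring this ≤ 0.100 gives R_L ≥ R_th(1/0.100 − 1) = 1.743 × 9.000 = 15.7 kΩ.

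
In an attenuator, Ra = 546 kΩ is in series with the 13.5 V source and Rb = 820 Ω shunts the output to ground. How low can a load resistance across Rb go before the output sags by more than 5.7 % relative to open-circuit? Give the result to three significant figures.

Output resistance R_th = Ra‖Rb = (546000 × 820)/546800 = 818.8 Ω.
The fractional drop is R_th/(R_th + R_L); requiring this ≤ 0.0570 gives R_L ≥ R_th(1/0.0570 − 1) = 818.8 × 16.54 = 13.5 kΩ.

R_L(min) ≈ 13.5 kΩ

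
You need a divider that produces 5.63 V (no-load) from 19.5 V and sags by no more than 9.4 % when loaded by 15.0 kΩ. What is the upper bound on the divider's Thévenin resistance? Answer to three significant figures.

R_th ≤ 1.56 kΩ

Loading drop = R_th/(R_th + R_L) ≤ 0.0940, so R_th ≤ R_L · ε/(1−ε) = 15.0 kΩ × 0.0940/0.9060 = 1.56 kΩ.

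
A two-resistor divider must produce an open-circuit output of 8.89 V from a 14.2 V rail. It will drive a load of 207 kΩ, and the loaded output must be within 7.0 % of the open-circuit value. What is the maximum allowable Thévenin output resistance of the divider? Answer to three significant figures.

Loading drop = R_th/(R_th + R_L) ≤ 0.0700, so R_th ≤ R_L · ε/(1−ε) = 207 kΩ × 0.0700/0.9300 = 15.6 kΩ.

R_th ≤ 15.6 kΩ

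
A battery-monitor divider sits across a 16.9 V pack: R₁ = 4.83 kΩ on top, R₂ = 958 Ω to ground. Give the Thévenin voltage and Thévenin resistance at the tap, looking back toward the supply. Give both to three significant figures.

V_th = 2.80 V, R_th = 799 Ω

V_th is the open-circuit tap voltage: 16.9 × 958/(4830 + 958) = 2.80 V.
With the supply zeroed, R₁ and R₂ appear in parallel from the tap: R_th = R₁‖R₂ = (4830 × 958)/5788 = 799 Ω.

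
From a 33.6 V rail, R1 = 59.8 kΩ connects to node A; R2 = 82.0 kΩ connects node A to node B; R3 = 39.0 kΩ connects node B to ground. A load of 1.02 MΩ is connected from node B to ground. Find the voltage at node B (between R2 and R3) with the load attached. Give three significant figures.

At node B, R3 is in parallel with the load: R3‖R_L = 37.56 kΩ.
Below node A the resistance is R2 + (R3‖R_L) = 119.6 kΩ, so V_A = 33.6 × 119.6/179.4 = 22.40 V.
Then V_B = V_A × (R3‖R_L)/(R2 + R3‖R_L) = 22.40 × 37.56/119.6 = 7.04 V.

V ≈ 7.04 V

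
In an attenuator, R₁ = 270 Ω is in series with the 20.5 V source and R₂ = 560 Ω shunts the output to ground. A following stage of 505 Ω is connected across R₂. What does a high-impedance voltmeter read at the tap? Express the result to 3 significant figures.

V_out ≈ 10.2 V

The load sits in parallel with R₂: R₂‖R_L = (560 × 505) / (560 + 505) = 265.5 Ω.
V_out = 20.5 × 265.5 / (270 + 265.5) = 20.5 × 265.5/535.5 = 10.2 V.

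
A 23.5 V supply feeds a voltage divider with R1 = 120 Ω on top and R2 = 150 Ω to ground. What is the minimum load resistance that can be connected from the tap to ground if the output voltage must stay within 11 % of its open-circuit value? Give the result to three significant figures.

Output resistance R_th = R1‖R2 = (120 × 150)/270.0 = 66.67 Ω.
The fractional drop is R_th/(R_th + R_L); requiring this ≤ 0.110 gives R_L ≥ R_th(1/0.110 − 1) = 66.67 × 8.091 = 539 Ω.

R_L(min) ≈ 539 Ω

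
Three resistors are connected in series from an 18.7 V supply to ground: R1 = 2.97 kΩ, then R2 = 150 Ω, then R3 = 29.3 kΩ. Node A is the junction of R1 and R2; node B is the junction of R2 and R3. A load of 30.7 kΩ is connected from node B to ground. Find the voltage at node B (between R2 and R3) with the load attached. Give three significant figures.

V ≈ 15.5 V

At node B, R3 is in parallel with the load: R3‖R_L = 14990 Ω.
Below node A the resistance is R2 + (R3‖R_L) = 15140 Ω, so V_A = 18.7 × 15140/18110 = 15.63 V.
Then V_B = V_A × (R3‖R_L)/(R2 + R3‖R_L) = 15.63 × 14990/15140 = 15.5 V.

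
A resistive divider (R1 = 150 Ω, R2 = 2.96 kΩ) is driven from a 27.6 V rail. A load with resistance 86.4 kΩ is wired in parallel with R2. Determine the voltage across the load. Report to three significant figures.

The load sits in parallel with R2: R2‖R_L = (2960 × 86400) / (2960 + 86400) = 2862 Ω.
V_out = 27.6 × 2862 / (150 + 2862) = 27.6 × 2862/3012 = 26.2 V.

V_out ≈ 26.2 V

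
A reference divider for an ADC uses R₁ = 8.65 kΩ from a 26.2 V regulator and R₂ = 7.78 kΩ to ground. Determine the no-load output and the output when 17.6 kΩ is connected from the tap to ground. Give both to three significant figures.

Open-circuit: V = 26.2 × 7.78/(8.65 + 7.78) = 12.4 V.
With the load, R₂ becomes R₂‖R_L = 5.395 kΩ, so V = 26.2 × 5.395/14.05 = 10.1 V.

Unloaded: 12.4 V; loaded: 10.1 V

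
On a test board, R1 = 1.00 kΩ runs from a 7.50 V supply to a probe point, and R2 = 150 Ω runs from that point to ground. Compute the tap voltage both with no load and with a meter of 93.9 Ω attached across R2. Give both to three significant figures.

Unloaded: 0.978 V; loaded: 0.409 V

Open-circuit: V = 7.50 × 150/(1000 + 150) = 0.978 V.
With the load, R2 becomes R2‖R_L = 57.75 Ω, so V = 7.50 × 57.75/1058 = 0.409 V.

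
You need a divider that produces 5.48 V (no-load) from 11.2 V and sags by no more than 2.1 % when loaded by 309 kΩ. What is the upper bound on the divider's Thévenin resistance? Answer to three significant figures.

Loading drop = R_th/(R_th + R_L) ≤ 0.0210, so R_th ≤ R_L · ε/(1−ε) = 309 kΩ × 0.0210/0.9790 = 6.63 kΩ.
(Any R1, R2 with R2/(R1+R2) = 0.489 and R1‖R2 ≤ 6.63 kΩ will meet the spec.)

R_th ≤ 6.63 kΩ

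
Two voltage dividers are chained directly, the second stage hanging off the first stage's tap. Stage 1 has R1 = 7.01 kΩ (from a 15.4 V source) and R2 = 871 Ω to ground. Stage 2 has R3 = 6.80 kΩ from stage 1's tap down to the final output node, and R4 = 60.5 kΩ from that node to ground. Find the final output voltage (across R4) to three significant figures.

Stage 2 presents R3+R4 = 67300 Ω as a load on stage 1's tap.
Stage 1's lower leg becomes R2‖(R3+R4) = 859.9 Ω, so V_mid = 15.4 × 859.9/7870 = 1.683 V.
Stage 2 is itself unloaded: V_out = V_mid × R4/(R3+R4) = 1.683 × 60500/67300 = 1.51 V.

V_out ≈ 1.51 V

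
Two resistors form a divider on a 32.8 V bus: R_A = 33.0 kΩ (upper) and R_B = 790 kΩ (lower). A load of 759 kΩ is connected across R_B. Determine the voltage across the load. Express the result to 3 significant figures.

V_out ≈ 30.2 V

The load sits in parallel with R_B: R_B‖R_L = (790 × 759) / (790 + 759) = 387.1 kΩ.
V_out = 32.8 × 387.1 / (33.0 + 387.1) = 32.8 × 387.1/420.1 = 30.2 V.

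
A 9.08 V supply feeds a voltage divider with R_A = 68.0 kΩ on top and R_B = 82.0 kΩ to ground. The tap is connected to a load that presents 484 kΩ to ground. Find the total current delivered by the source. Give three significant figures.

R_B‖R_L = 70.12 kΩ, so the source sees R_A + R_B‖R_L = 138.1 kΩ.
I = 9.08 V / 138.1 kΩ = 0.0657 mA.

I ≈ 0.0657 mA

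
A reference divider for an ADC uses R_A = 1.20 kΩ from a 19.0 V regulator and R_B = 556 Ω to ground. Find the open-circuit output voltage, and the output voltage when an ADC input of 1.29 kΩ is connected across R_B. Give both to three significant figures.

Unloaded: 6.02 V; loaded: 4.65 V

Open-circuit: V = 19.0 × 556/(1200 + 556) = 6.02 V.
With the load, R_B becomes R_B‖R_L = 388.5 Ω, so V = 19.0 × 388.5/1589 = 4.65 V.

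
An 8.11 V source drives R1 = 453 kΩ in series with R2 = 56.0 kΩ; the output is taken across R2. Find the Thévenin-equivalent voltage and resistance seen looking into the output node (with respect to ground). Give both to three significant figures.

V_th is the open-circuit tap voltage: 8.11 × 56.0/(453 + 56.0) = 0.892 V.
With the supply zeroed, R1 and R2 appear in parallel from the tap: R_th = R1‖R2 = (453 × 56.0)/509.0 = 49.8 kΩ.

V_th = 0.892 V, R_th = 49.8 kΩ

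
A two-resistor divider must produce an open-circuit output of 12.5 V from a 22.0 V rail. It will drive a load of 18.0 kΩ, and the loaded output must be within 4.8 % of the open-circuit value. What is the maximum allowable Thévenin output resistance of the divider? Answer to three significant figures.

Loading drop = R_th/(R_th + R_L) ≤ 0.0480, so R_th ≤ R_L · ε/(1−ε) = 18.0 kΩ × 0.0480/0.9520 = 908 Ω.
(Any R1, R2 with R2/(R1+R2) = 0.568 and R1‖R2 ≤ 908 Ω will meet the spec.)

R_th ≤ 908 Ω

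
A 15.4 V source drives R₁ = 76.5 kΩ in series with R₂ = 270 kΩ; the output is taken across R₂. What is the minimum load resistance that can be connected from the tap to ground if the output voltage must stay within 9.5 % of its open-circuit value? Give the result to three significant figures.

Output resistance R_th = R₁‖R₂ = (76.5 × 270)/346.5 = 59.61 kΩ.
The fractional drop is R_th/(R_th + R_L); requiring this ≤ 0.0950 gives R_L ≥ R_th(1/0.0950 − 1) = 59.61 × 9.526 = 568 kΩ.

R_L(min) ≈ 568 kΩ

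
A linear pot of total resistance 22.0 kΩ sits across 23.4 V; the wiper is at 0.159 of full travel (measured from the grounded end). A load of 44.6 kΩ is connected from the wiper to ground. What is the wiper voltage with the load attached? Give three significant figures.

The wiper splits the pot into (1−α)R = 18.50 kΩ above and αR = 3.498 kΩ below.
Lower section ‖ load = 3.244 kΩ.
V_wiper = 23.4 × 3.244/(18.50 + 3.244) = 3.49 V.

V ≈ 3.49 V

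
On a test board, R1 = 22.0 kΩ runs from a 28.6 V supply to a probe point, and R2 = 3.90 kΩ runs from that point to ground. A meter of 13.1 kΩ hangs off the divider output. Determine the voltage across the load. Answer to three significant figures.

The load sits in parallel with R2: R2‖R_L = (3.90 × 13.1) / (3.90 + 13.1) = 3.005 kΩ.
V_out = 28.6 × 3.005 / (22.0 + 3.005) = 28.6 × 3.005/25.01 = 3.44 V.

V_out ≈ 3.44 V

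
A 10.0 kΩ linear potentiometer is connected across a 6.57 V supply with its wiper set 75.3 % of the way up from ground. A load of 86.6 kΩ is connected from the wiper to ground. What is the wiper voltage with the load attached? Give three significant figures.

The wiper splits the pot into (1−α)R = 2.470 kΩ above and αR = 7.530 kΩ below.
Lower section ‖ load = 6.928 kΩ.
V_wiper = 6.57 × 6.928/(2.470 + 6.928) = 4.84 V.

V ≈ 4.84 V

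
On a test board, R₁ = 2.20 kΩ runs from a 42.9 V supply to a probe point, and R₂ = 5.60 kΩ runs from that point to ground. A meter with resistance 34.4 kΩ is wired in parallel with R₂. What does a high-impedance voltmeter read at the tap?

V_out ≈ 29.4 V

The load sits in parallel with R₂: R₂‖R_L = (5.60 × 34.4) / (5.60 + 34.4) = 4.816 kΩ.
V_out = 42.9 × 4.816 / (2.20 + 4.816) = 42.9 × 4.816/7.016 = 29.4 V.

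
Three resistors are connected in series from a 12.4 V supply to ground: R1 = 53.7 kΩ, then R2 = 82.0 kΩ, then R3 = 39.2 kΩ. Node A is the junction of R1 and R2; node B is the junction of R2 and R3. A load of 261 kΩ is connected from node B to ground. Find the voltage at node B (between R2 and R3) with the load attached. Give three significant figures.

V ≈ 2.49 V

At node B, R3 is in parallel with the load: R3‖R_L = 34.08 kΩ.
Below node A the resistance is R2 + (R3‖R_L) = 116.1 kΩ, so V_A = 12.4 × 116.1/169.8 = 8.478 V.
Then V_B = V_A × (R3‖R_L)/(R2 + R3‖R_L) = 8.478 × 34.08/116.1 = 2.49 V.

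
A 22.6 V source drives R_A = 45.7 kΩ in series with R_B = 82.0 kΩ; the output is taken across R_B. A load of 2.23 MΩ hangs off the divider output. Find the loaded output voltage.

The load sits in parallel with R_B: R_B‖R_L = (82.0 × 2230) / (82.0 + 2230) = 79.09 kΩ.
V_out = 22.6 × 79.09 / (45.7 + 79.09) = 22.6 × 79.09/124.8 = 14.3 V.
(Unloaded it would have been 14.5 V.)

V_out ≈ 14.3 V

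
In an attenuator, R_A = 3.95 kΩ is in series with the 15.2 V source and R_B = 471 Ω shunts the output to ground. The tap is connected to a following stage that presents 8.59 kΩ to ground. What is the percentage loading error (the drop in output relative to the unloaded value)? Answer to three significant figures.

4.67 %

The divider's output (Thévenin) resistance is R_A‖R_B = 420.8 Ω.
Fractional drop under load = R_th/(R_th + R_L) = 420.8 / (420.8 + 8590) = 0.04670.
So the output falls by 4.67 %.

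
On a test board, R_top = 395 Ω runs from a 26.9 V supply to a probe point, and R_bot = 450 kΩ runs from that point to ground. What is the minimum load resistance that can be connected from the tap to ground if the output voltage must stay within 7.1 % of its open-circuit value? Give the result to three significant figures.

R_L(min) ≈ 5.16 kΩ

Output resistance R_th = R_top‖R_bot = (395 × 450000)/450400 = 394.7 Ω.
The fractional drop is R_th/(R_th + R_L); requiring this ≤ 0.0710 gives R_L ≥ R_th(1/0.0710 − 1) = 394.7 × 13.08 = 5.16 kΩ.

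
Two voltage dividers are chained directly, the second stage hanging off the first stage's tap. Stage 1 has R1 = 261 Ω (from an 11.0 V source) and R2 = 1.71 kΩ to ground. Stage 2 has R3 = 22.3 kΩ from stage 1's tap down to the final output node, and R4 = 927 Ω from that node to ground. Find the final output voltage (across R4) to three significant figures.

Stage 2 presents R3+R4 = 23230 Ω as a load on stage 1's tap.
Stage 1's lower leg becomes R2‖(R3+R4) = 1593 Ω, so V_mid = 11.0 × 1593/1854 = 9.451 V.
Stage 2 is itself unloaded: V_out = V_mid × R4/(R3+R4) = 9.451 × 927/23230 = 0.377 V.

V_out ≈ 0.377 V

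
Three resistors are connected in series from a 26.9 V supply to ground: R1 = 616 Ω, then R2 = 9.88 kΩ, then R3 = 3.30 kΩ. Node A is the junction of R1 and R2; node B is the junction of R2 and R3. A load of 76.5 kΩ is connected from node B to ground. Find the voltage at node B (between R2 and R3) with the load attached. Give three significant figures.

At node B, R3 is in parallel with the load: R3‖R_L = 3164 Ω.
Below node A the resistance is R2 + (R3‖R_L) = 13040 Ω, so V_A = 26.9 × 13040/13660 = 25.69 V.
Then V_B = V_A × (R3‖R_L)/(R2 + R3‖R_L) = 25.69 × 3164/13040 = 6.23 V.

V ≈ 6.23 V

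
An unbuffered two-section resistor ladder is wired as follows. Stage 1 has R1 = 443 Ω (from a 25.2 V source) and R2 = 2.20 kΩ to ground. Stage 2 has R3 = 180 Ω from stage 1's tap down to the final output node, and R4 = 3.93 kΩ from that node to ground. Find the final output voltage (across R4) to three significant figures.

Stage 2 presents R3+R4 = 4110 Ω as a load on stage 1's tap.
Stage 1's lower leg becomes R2‖(R3+R4) = 1433 Ω, so V_mid = 25.2 × 1433/1876 = 19.25 V.
Stage 2 is itself unloaded: V_out = V_mid × R4/(R3+R4) = 19.25 × 3930/4110 = 18.4 V.

V_out ≈ 18.4 V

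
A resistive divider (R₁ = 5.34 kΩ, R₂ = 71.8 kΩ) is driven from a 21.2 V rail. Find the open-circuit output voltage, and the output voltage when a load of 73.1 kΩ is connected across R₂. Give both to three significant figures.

Unloaded: 19.7 V; loaded: 18.5 V

Open-circuit: V = 21.2 × 71.8/(5.34 + 71.8) = 19.7 V.
With the load, R₂ becomes R₂‖R_L = 36.22 kΩ, so V = 21.2 × 36.22/41.56 = 18.5 V.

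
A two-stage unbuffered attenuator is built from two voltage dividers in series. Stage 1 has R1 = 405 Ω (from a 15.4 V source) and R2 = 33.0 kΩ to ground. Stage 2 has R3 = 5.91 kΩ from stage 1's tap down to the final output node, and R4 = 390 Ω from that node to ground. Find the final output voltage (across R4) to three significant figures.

V_out ≈ 0.886 V

Stage 2 presents R3+R4 = 6300 Ω as a load on stage 1's tap.
Stage 1's lower leg becomes R2‖(R3+R4) = 5290 Ω, so V_mid = 15.4 × 5290/5695 = 14.30 V.
Stage 2 is itself unloaded: V_out = V_mid × R4/(R3+R4) = 14.30 × 390/6300 = 0.886 V.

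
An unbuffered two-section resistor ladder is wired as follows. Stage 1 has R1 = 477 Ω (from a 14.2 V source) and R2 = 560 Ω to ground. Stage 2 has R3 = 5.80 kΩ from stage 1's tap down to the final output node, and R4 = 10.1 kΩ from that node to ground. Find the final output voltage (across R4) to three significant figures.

Stage 2 presents R3+R4 = 15900 Ω as a load on stage 1's tap.
Stage 1's lower leg becomes R2‖(R3+R4) = 540.9 Ω, so V_mid = 14.2 × 540.9/1018 = 7.546 V.
Stage 2 is itself unloaded: V_out = V_mid × R4/(R3+R4) = 7.546 × 10100/15900 = 4.79 V.

V_out ≈ 4.79 V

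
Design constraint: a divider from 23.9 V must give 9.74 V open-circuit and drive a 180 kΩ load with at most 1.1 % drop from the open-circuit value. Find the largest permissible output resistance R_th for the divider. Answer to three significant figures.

Loading drop = R_th/(R_th + R_L) ≤ 0.0110, so R_th ≤ R_L · ε/(1−ε) = 180 kΩ × 0.0110/0.9890 = 2.00 kΩ.
(Any R1, R2 with R2/(R1+R2) = 0.408 and R1‖R2 ≤ 2.00 kΩ will meet the spec.)

R_th ≤ 2.00 kΩ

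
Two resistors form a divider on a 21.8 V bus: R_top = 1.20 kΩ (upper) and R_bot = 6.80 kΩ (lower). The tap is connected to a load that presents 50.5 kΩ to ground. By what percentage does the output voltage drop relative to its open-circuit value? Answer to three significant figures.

1.98 %

The divider's output (Thévenin) resistance is R_top‖R_bot = 1.020 kΩ.
Fractional drop under load = R_th/(R_th + R_L) = 1.020 / (1.020 + 50.5) = 0.01980.
So the output falls by 1.98 %.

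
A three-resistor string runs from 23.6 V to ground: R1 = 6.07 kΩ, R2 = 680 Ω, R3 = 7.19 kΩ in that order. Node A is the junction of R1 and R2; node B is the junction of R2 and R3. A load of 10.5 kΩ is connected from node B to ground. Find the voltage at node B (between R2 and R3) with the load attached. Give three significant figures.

At node B, R3 is in parallel with the load: R3‖R_L = 4268 Ω.
Below node A the resistance is R2 + (R3‖R_L) = 4948 Ω, so V_A = 23.6 × 4948/11020 = 10.60 V.
Then V_B = V_A × (R3‖R_L)/(R2 + R3‖R_L) = 10.60 × 4268/4948 = 9.14 V.

V ≈ 9.14 V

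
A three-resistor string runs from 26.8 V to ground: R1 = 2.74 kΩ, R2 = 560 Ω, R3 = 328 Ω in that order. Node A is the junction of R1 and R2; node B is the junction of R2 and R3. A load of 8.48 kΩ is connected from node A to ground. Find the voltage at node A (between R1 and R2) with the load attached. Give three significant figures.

Below node A the series string R2+R3 = 888.0 Ω sits in parallel with the 8480 Ω load: 803.8 Ω.
V_A = 26.8 × 803.8/(2740 + 803.8) = 6.08 V.

V ≈ 6.08 V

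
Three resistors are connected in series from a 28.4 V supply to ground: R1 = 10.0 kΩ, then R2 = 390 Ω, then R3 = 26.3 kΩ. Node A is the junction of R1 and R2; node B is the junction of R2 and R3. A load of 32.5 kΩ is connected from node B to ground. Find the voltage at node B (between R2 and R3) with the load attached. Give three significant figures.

V ≈ 16.6 V

At node B, R3 is in parallel with the load: R3‖R_L = 14540 Ω.
Below node A the resistance is R2 + (R3‖R_L) = 14930 Ω, so V_A = 28.4 × 14930/24930 = 17.01 V.
Then V_B = V_A × (R3‖R_L)/(R2 + R3‖R_L) = 17.01 × 14540/14930 = 16.6 V.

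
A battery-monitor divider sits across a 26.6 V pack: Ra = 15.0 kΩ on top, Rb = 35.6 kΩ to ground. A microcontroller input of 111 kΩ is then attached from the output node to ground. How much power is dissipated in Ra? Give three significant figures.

Total resistance from the source is Ra + (Rb‖R_L) = 41.95 kΩ, so I = 26.6/41.95 kΩ = 0.6340 mA.
P = I²·Ra = (0.6340 mA)² × 15.0 kΩ = 6.03 mW.

P ≈ 6.03 mW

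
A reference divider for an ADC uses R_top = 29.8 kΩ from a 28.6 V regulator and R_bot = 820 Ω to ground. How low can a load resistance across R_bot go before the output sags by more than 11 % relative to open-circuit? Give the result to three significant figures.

Output resistance R_th = R_top‖R_bot = (29800 × 820)/30620 = 798.0 Ω.
The fractional drop is R_th/(R_th + R_L); requiring this ≤ 0.110 gives R_L ≥ R_th(1/0.110 − 1) = 798.0 × 8.091 = 6.46 kΩ.

R_L(min) ≈ 6.46 kΩ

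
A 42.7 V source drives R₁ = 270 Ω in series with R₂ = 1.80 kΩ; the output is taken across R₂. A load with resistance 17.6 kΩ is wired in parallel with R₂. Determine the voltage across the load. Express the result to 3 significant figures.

V_out ≈ 36.6 V

The load sits in parallel with R₂: R₂‖R_L = (1800 × 17600) / (1800 + 17600) = 1633 Ω.
V_out = 42.7 × 1633 / (270 + 1633) = 42.7 × 1633/1903 = 36.6 V.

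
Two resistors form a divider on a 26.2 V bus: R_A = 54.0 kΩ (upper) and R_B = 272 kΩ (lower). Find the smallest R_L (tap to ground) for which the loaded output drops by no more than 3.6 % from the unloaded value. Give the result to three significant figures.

R_L(min) ≈ 1.21 MΩ

Output resistance R_th = R_A‖R_B = (54.0 × 272)/326.0 = 45.06 kΩ.
The fractional drop is R_th/(R_th + R_L); requiring this ≤ 0.0360 gives R_L ≥ R_th(1/0.0360 − 1) = 45.06 × 26.78 = 1.21 MΩ.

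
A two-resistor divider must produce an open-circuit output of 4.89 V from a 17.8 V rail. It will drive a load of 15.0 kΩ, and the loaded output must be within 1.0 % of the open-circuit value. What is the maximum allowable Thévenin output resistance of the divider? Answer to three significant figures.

Loading drop = R_th/(R_th + R_L) ≤ 0.0100, so R_th ≤ R_L · ε/(1−ε) = 15.0 kΩ × 0.0100/0.9900 = 152 Ω.
(Any R1, R2 with R2/(R1+R2) = 0.275 and R1‖R2 ≤ 152 Ω will meet the spec.)

R_th ≤ 152 Ω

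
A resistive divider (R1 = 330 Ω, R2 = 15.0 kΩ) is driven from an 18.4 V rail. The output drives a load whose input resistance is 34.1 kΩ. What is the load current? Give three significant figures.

R2‖R_L = 10420 Ω; V_out = 18.4 × 10420/10750 = 17.84 V.
I_L = V_out / R_L = 17.84 / 34.1 kΩ = 0.523 mA.

I_L ≈ 0.523 mA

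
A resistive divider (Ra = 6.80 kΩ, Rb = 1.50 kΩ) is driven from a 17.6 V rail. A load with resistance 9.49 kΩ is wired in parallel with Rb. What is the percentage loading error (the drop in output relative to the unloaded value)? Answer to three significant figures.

The divider's output (Thévenin) resistance is Ra‖Rb = 1.229 kΩ.
Fractional drop under load = R_th/(R_th + R_L) = 1.229 / (1.229 + 9.49) = 0.1146.
So the output falls by 11.5 %.

11.5 %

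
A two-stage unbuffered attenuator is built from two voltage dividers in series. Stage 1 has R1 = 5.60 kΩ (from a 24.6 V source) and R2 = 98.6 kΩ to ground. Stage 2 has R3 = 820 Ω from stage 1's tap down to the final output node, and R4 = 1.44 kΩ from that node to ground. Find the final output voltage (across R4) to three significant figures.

Stage 2 presents R3+R4 = 2260 Ω as a load on stage 1's tap.
Stage 1's lower leg becomes R2‖(R3+R4) = 2209 Ω, so V_mid = 24.6 × 2209/7809 = 6.960 V.
Stage 2 is itself unloaded: V_out = V_mid × R4/(R3+R4) = 6.960 × 1440/2260 = 4.43 V.

V_out ≈ 4.43 V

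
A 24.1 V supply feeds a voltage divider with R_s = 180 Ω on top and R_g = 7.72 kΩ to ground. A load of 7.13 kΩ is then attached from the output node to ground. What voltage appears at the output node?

The load sits in parallel with R_g: R_g‖R_L = (7720 × 7130) / (7720 + 7130) = 3707 Ω.
V_out = 24.1 × 3707 / (180 + 3707) = 24.1 × 3707/3887 = 23.0 V.

V_out ≈ 23.0 V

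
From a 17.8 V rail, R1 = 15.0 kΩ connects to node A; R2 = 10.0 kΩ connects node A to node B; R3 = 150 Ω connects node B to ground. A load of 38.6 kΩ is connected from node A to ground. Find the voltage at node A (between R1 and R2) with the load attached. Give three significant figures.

V ≈ 6.21 V

Below node A the series string R2+R3 = 10150 Ω sits in parallel with the 38600 Ω load: 8037 Ω.
V_A = 17.8 × 8037/(15000 + 8037) = 6.21 V.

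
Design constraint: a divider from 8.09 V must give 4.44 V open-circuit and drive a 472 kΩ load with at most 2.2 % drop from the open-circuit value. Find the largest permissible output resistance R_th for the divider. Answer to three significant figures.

R_th ≤ 10.6 kΩ

Loading drop = R_th/(R_th + R_L) ≤ 0.0220, so R_th ≤ R_L · ε/(1−ε) = 472 kΩ × 0.0220/0.9780 = 10.6 kΩ.
(Any R1, R2 with R2/(R1+R2) = 0.549 and R1‖R2 ≤ 10.6 kΩ will meet the spec.)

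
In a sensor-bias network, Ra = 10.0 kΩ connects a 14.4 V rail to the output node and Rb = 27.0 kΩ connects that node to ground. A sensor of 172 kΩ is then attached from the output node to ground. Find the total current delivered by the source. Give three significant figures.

Rb‖R_L = 23.34 kΩ, so the source sees Ra + Rb‖R_L = 33.34 kΩ.
I = 14.4 V / 33.34 kΩ = 0.432 mA.

I ≈ 0.432 mA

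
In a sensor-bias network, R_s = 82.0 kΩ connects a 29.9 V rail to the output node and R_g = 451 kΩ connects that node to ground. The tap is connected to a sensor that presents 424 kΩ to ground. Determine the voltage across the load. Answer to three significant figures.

V_out ≈ 21.7 V

The load sits in parallel with R_g: R_g‖R_L = (451 × 424) / (451 + 424) = 218.5 kΩ.
V_out = 29.9 × 218.5 / (82.0 + 218.5) = 29.9 × 218.5/300.5 = 21.7 V.
(Unloaded it would have been 25.3 V.)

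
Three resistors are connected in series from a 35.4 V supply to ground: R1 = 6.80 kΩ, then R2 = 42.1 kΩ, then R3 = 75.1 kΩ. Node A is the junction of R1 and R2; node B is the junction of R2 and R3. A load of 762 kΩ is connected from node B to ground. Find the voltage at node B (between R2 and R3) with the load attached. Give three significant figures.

V ≈ 20.6 V

At node B, R3 is in parallel with the load: R3‖R_L = 68.36 kΩ.
Below node A the resistance is R2 + (R3‖R_L) = 110.5 kΩ, so V_A = 35.4 × 110.5/117.3 = 33.35 V.
Then V_B = V_A × (R3‖R_L)/(R2 + R3‖R_L) = 33.35 × 68.36/110.5 = 20.6 V.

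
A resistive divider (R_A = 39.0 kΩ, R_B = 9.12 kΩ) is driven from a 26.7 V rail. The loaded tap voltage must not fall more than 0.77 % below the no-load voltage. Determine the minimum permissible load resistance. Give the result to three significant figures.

Output resistance R_th = R_A‖R_B = (39.0 × 9.12)/48.12 = 7.392 kΩ.
The fractional drop is R_th/(R_th + R_L); requiring this ≤ 0.00770 gives R_L ≥ R_th(1/0.00770 − 1) = 7.392 × 128.9 = 953 kΩ.

R_L(min) ≈ 953 kΩ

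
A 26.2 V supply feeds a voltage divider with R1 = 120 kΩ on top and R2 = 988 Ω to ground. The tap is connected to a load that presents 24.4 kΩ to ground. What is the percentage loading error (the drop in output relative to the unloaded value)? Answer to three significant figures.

3.86 %

The divider's output (Thévenin) resistance is R1‖R2 = 979.9 Ω.
Fractional drop under load = R_th/(R_th + R_L) = 979.9 / (979.9 + 24400) = 0.03861.
So the output falls by 3.86 %.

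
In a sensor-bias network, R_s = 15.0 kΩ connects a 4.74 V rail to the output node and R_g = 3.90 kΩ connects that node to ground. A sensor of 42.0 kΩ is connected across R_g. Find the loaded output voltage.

V_out ≈ 0.911 V

The load sits in parallel with R_g: R_g‖R_L = (3.90 × 42.0) / (3.90 + 42.0) = 3.569 kΩ.
V_out = 4.74 × 3.569 / (15.0 + 3.569) = 4.74 × 3.569/18.57 = 0.911 V.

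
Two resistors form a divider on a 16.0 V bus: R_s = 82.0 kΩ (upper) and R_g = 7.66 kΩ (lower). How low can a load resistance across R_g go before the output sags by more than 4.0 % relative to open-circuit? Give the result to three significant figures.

Output resistance R_th = R_s‖R_g = (82.0 × 7.66)/89.66 = 7.006 kΩ.
The fractional drop is R_th/(R_th + R_L); requiring this ≤ 0.0400 gives R_L ≥ R_th(1/0.0400 − 1) = 7.006 × 24.00 = 168 kΩ.

R_L(min) ≈ 168 kΩ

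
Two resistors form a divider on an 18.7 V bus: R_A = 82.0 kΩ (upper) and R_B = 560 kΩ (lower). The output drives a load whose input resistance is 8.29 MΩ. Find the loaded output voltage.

V_out ≈ 16.2 V

The load sits in parallel with R_B: R_B‖R_L = (560 × 8290) / (560 + 8290) = 524.6 kΩ.
V_out = 18.7 × 524.6 / (82.0 + 524.6) = 18.7 × 524.6/606.6 = 16.2 V.
(Unloaded it would have been 16.3 V.)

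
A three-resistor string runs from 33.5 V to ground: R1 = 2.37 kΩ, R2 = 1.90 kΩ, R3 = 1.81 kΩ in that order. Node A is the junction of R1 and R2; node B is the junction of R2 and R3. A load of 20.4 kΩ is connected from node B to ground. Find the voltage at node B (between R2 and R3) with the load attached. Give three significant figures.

V ≈ 9.39 V

At node B, R3 is in parallel with the load: R3‖R_L = 1.662 kΩ.
Below node A the resistance is R2 + (R3‖R_L) = 3.562 kΩ, so V_A = 33.5 × 3.562/5.932 = 20.12 V.
Then V_B = V_A × (R3‖R_L)/(R2 + R3‖R_L) = 20.12 × 1.662/3.562 = 9.39 V.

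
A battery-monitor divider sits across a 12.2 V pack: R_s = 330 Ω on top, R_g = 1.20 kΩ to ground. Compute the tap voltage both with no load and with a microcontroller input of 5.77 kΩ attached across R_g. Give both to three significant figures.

Unloaded: 9.57 V; loaded: 9.16 V

Open-circuit: V = 12.2 × 1200/(330 + 1200) = 9.57 V.
With the load, R_g becomes R_g‖R_L = 993.4 Ω, so V = 12.2 × 993.4/1323 = 9.16 V.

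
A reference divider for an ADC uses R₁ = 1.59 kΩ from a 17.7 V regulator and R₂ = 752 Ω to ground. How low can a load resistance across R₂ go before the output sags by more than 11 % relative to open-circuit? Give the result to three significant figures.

R_L(min) ≈ 4.13 kΩ

Output resistance R_th = R₁‖R₂ = (1590 × 752)/2342 = 510.5 Ω.
The fractional drop is R_th/(R_th + R_L); requiring this ≤ 0.110 gives R_L ≥ R_th(1/0.110 − 1) = 510.5 × 8.091 = 4.13 kΩ.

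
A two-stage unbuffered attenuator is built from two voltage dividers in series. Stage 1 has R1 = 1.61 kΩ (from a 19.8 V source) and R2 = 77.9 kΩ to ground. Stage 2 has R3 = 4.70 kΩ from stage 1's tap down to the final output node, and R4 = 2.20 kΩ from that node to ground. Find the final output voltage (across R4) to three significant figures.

Stage 2 presents R3+R4 = 6.900 kΩ as a load on stage 1's tap.
Stage 1's lower leg becomes R2‖(R3+R4) = 6.339 kΩ, so V_mid = 19.8 × 6.339/7.949 = 15.79 V.
Stage 2 is itself unloaded: V_out = V_mid × R4/(R3+R4) = 15.79 × 2.20/6.900 = 5.03 V.

V_out ≈ 5.03 V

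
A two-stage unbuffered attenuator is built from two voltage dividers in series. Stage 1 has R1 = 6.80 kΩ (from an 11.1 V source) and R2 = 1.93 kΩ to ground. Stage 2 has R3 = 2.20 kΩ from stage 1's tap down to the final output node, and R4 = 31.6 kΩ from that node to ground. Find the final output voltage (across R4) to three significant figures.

Stage 2 presents R3+R4 = 33.80 kΩ as a load on stage 1's tap.
Stage 1's lower leg becomes R2‖(R3+R4) = 1.826 kΩ, so V_mid = 11.1 × 1.826/8.626 = 2.349 V.
Stage 2 is itself unloaded: V_out = V_mid × R4/(R3+R4) = 2.349 × 31.6/33.80 = 2.20 V.

V_out ≈ 2.20 V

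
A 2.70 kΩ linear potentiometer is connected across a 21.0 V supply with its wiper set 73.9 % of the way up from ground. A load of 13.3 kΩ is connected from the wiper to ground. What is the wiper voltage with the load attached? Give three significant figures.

The wiper splits the pot into (1−α)R = 704.7 Ω above and αR = 1995 Ω below.
Lower section ‖ load = 1735 Ω.
V_wiper = 21.0 × 1735/(704.7 + 1735) = 14.9 V.

V ≈ 14.9 V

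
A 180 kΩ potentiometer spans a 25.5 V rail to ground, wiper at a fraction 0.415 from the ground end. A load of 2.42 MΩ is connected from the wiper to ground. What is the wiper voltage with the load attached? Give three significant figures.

The wiper splits the pot into (1−α)R = 105.3 kΩ above and αR = 74.70 kΩ below.
Lower section ‖ load = 72.46 kΩ.
V_wiper = 25.5 × 72.46/(105.3 + 72.46) = 10.4 V.

V ≈ 10.4 V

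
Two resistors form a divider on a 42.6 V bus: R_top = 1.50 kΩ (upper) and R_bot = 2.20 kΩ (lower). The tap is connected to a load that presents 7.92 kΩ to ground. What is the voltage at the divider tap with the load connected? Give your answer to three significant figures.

The load sits in parallel with R_bot: R_bot‖R_L = (2.20 × 7.92) / (2.20 + 7.92) = 1.722 kΩ.
V_out = 42.6 × 1.722 / (1.50 + 1.722) = 42.6 × 1.722/3.222 = 22.8 V.

V_out ≈ 22.8 V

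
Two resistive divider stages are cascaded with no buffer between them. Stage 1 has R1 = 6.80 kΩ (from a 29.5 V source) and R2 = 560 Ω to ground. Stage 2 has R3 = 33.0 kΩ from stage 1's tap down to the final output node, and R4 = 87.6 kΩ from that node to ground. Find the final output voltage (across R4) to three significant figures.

Stage 2 presents R3+R4 = 120600 Ω as a load on stage 1's tap.
Stage 1's lower leg becomes R2‖(R3+R4) = 557.4 Ω, so V_mid = 29.5 × 557.4/7357 = 2.235 V.
Stage 2 is itself unloaded: V_out = V_mid × R4/(R3+R4) = 2.235 × 87600/120600 = 1.62 V.

V_out ≈ 1.62 V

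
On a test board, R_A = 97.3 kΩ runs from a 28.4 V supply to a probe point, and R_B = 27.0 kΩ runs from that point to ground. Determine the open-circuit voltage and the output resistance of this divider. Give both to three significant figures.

V_th is the open-circuit tap voltage: 28.4 × 27.0/(97.3 + 27.0) = 6.17 V.
With the supply zeroed, R_A and R_B appear in parallel from the tap: R_th = R_A‖R_B = (97.3 × 27.0)/124.3 = 21.1 kΩ.

V_th = 6.17 V, R_th = 21.1 kΩ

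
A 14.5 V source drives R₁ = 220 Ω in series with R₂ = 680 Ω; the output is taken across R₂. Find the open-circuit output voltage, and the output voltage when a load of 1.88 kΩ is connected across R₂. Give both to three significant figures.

Unloaded: 11.0 V; loaded: 10.1 V

Open-circuit: V = 14.5 × 680/(220 + 680) = 11.0 V.
With the load, R₂ becomes R₂‖R_L = 499.4 Ω, so V = 14.5 × 499.4/719.4 = 10.1 V.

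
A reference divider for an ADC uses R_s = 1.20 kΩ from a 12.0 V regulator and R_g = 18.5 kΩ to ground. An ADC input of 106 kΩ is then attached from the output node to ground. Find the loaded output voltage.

The load sits in parallel with R_g: R_g‖R_L = (18.5 × 106) / (18.5 + 106) = 15.75 kΩ.
V_out = 12.0 × 15.75 / (1.20 + 15.75) = 12.0 × 15.75/16.95 = 11.2 V.
(Unloaded it would have been 11.3 V.)

V_out ≈ 11.2 V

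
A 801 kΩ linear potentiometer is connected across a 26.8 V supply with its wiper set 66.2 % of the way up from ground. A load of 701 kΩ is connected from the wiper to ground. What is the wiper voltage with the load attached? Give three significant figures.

V ≈ 14.1 V

The wiper splits the pot into (1−α)R = 270.7 kΩ above and αR = 530.3 kΩ below.
Lower section ‖ load = 301.9 kΩ.
V_wiper = 26.8 × 301.9/(270.7 + 301.9) = 14.1 V.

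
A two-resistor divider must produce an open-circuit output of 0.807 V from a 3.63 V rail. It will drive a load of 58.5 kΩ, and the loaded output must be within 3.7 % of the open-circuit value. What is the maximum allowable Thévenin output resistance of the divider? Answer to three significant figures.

Loading drop = R_th/(R_th + R_L) ≤ 0.0370, so R_th ≤ R_L · ε/(1−ε) = 58.5 kΩ × 0.0370/0.9630 = 2.25 kΩ.
(Any R1, R2 with R2/(R1+R2) = 0.222 and R1‖R2 ≤ 2.25 kΩ will meet the spec.)

R_th ≤ 2.25 kΩ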